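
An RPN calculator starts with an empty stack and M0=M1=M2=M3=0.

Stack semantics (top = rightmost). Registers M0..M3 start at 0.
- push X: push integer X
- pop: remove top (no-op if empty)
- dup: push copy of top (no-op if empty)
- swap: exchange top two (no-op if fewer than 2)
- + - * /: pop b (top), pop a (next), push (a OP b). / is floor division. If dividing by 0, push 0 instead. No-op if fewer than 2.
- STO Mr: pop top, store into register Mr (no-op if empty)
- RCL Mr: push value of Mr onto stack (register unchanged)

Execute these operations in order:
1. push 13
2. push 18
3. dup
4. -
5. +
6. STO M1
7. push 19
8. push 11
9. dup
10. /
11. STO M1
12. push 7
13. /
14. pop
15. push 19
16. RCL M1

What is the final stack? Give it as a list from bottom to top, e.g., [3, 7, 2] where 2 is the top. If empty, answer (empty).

Answer: [19, 1]

Derivation:
After op 1 (push 13): stack=[13] mem=[0,0,0,0]
After op 2 (push 18): stack=[13,18] mem=[0,0,0,0]
After op 3 (dup): stack=[13,18,18] mem=[0,0,0,0]
After op 4 (-): stack=[13,0] mem=[0,0,0,0]
After op 5 (+): stack=[13] mem=[0,0,0,0]
After op 6 (STO M1): stack=[empty] mem=[0,13,0,0]
After op 7 (push 19): stack=[19] mem=[0,13,0,0]
After op 8 (push 11): stack=[19,11] mem=[0,13,0,0]
After op 9 (dup): stack=[19,11,11] mem=[0,13,0,0]
After op 10 (/): stack=[19,1] mem=[0,13,0,0]
After op 11 (STO M1): stack=[19] mem=[0,1,0,0]
After op 12 (push 7): stack=[19,7] mem=[0,1,0,0]
After op 13 (/): stack=[2] mem=[0,1,0,0]
After op 14 (pop): stack=[empty] mem=[0,1,0,0]
After op 15 (push 19): stack=[19] mem=[0,1,0,0]
After op 16 (RCL M1): stack=[19,1] mem=[0,1,0,0]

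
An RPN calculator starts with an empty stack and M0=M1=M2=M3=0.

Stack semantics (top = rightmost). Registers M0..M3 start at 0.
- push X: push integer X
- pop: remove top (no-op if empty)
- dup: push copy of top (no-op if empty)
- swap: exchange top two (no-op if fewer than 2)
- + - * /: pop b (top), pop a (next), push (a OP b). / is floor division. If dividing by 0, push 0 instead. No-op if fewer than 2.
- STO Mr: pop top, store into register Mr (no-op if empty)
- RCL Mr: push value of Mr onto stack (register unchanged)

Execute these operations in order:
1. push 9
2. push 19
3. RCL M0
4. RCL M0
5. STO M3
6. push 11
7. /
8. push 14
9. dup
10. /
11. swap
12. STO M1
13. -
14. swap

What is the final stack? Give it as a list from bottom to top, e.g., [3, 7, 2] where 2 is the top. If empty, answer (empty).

Answer: [18, 9]

Derivation:
After op 1 (push 9): stack=[9] mem=[0,0,0,0]
After op 2 (push 19): stack=[9,19] mem=[0,0,0,0]
After op 3 (RCL M0): stack=[9,19,0] mem=[0,0,0,0]
After op 4 (RCL M0): stack=[9,19,0,0] mem=[0,0,0,0]
After op 5 (STO M3): stack=[9,19,0] mem=[0,0,0,0]
After op 6 (push 11): stack=[9,19,0,11] mem=[0,0,0,0]
After op 7 (/): stack=[9,19,0] mem=[0,0,0,0]
After op 8 (push 14): stack=[9,19,0,14] mem=[0,0,0,0]
After op 9 (dup): stack=[9,19,0,14,14] mem=[0,0,0,0]
After op 10 (/): stack=[9,19,0,1] mem=[0,0,0,0]
After op 11 (swap): stack=[9,19,1,0] mem=[0,0,0,0]
After op 12 (STO M1): stack=[9,19,1] mem=[0,0,0,0]
After op 13 (-): stack=[9,18] mem=[0,0,0,0]
After op 14 (swap): stack=[18,9] mem=[0,0,0,0]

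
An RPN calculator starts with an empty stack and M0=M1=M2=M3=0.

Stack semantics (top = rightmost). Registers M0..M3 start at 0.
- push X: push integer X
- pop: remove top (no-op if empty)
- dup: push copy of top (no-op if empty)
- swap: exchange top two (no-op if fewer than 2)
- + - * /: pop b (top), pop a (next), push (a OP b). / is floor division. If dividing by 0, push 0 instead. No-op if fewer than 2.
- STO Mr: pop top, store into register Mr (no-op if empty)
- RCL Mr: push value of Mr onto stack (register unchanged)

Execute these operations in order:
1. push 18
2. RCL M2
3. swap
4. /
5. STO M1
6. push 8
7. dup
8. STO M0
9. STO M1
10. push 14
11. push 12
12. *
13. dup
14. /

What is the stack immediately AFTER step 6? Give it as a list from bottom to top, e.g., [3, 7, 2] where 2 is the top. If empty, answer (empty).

After op 1 (push 18): stack=[18] mem=[0,0,0,0]
After op 2 (RCL M2): stack=[18,0] mem=[0,0,0,0]
After op 3 (swap): stack=[0,18] mem=[0,0,0,0]
After op 4 (/): stack=[0] mem=[0,0,0,0]
After op 5 (STO M1): stack=[empty] mem=[0,0,0,0]
After op 6 (push 8): stack=[8] mem=[0,0,0,0]

[8]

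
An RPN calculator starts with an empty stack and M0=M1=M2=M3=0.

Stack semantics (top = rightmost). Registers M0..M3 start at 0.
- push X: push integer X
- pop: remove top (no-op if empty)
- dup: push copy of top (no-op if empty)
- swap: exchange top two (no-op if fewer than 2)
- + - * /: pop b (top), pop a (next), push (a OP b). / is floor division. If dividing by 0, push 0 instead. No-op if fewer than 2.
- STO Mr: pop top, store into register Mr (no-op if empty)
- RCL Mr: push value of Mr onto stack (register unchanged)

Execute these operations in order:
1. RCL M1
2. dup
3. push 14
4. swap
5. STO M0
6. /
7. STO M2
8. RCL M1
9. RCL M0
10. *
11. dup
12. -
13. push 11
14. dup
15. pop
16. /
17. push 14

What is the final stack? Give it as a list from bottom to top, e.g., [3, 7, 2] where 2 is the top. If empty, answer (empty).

After op 1 (RCL M1): stack=[0] mem=[0,0,0,0]
After op 2 (dup): stack=[0,0] mem=[0,0,0,0]
After op 3 (push 14): stack=[0,0,14] mem=[0,0,0,0]
After op 4 (swap): stack=[0,14,0] mem=[0,0,0,0]
After op 5 (STO M0): stack=[0,14] mem=[0,0,0,0]
After op 6 (/): stack=[0] mem=[0,0,0,0]
After op 7 (STO M2): stack=[empty] mem=[0,0,0,0]
After op 8 (RCL M1): stack=[0] mem=[0,0,0,0]
After op 9 (RCL M0): stack=[0,0] mem=[0,0,0,0]
After op 10 (*): stack=[0] mem=[0,0,0,0]
After op 11 (dup): stack=[0,0] mem=[0,0,0,0]
After op 12 (-): stack=[0] mem=[0,0,0,0]
After op 13 (push 11): stack=[0,11] mem=[0,0,0,0]
After op 14 (dup): stack=[0,11,11] mem=[0,0,0,0]
After op 15 (pop): stack=[0,11] mem=[0,0,0,0]
After op 16 (/): stack=[0] mem=[0,0,0,0]
After op 17 (push 14): stack=[0,14] mem=[0,0,0,0]

Answer: [0, 14]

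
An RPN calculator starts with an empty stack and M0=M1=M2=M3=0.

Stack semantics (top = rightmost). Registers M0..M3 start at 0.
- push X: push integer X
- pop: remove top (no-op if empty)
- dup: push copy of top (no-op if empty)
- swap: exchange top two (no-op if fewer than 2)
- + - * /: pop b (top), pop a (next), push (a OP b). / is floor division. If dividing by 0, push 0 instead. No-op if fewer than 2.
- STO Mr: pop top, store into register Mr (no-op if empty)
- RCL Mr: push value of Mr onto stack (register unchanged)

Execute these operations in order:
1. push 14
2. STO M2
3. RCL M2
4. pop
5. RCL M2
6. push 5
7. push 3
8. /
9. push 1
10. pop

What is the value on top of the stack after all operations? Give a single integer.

Answer: 1

Derivation:
After op 1 (push 14): stack=[14] mem=[0,0,0,0]
After op 2 (STO M2): stack=[empty] mem=[0,0,14,0]
After op 3 (RCL M2): stack=[14] mem=[0,0,14,0]
After op 4 (pop): stack=[empty] mem=[0,0,14,0]
After op 5 (RCL M2): stack=[14] mem=[0,0,14,0]
After op 6 (push 5): stack=[14,5] mem=[0,0,14,0]
After op 7 (push 3): stack=[14,5,3] mem=[0,0,14,0]
After op 8 (/): stack=[14,1] mem=[0,0,14,0]
After op 9 (push 1): stack=[14,1,1] mem=[0,0,14,0]
After op 10 (pop): stack=[14,1] mem=[0,0,14,0]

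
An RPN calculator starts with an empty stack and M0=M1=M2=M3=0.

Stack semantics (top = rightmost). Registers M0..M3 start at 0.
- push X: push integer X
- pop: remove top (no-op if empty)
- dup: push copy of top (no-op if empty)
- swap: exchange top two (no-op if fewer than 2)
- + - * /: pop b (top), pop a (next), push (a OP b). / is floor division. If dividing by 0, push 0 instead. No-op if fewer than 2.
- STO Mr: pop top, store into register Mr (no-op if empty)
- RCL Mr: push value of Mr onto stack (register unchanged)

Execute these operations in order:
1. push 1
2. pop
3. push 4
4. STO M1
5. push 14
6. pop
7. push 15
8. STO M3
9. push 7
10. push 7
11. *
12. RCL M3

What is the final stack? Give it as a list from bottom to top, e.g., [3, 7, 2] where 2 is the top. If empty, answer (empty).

After op 1 (push 1): stack=[1] mem=[0,0,0,0]
After op 2 (pop): stack=[empty] mem=[0,0,0,0]
After op 3 (push 4): stack=[4] mem=[0,0,0,0]
After op 4 (STO M1): stack=[empty] mem=[0,4,0,0]
After op 5 (push 14): stack=[14] mem=[0,4,0,0]
After op 6 (pop): stack=[empty] mem=[0,4,0,0]
After op 7 (push 15): stack=[15] mem=[0,4,0,0]
After op 8 (STO M3): stack=[empty] mem=[0,4,0,15]
After op 9 (push 7): stack=[7] mem=[0,4,0,15]
After op 10 (push 7): stack=[7,7] mem=[0,4,0,15]
After op 11 (*): stack=[49] mem=[0,4,0,15]
After op 12 (RCL M3): stack=[49,15] mem=[0,4,0,15]

Answer: [49, 15]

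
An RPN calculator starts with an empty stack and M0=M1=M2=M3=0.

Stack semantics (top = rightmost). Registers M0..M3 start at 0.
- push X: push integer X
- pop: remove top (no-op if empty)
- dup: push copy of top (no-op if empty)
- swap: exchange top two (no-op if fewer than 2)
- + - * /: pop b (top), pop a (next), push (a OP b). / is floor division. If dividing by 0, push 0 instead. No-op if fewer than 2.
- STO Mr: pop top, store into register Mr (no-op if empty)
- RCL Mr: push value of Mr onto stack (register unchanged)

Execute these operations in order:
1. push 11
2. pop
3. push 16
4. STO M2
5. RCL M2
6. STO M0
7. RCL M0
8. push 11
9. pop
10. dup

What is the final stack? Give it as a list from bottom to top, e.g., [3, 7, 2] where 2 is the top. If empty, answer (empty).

After op 1 (push 11): stack=[11] mem=[0,0,0,0]
After op 2 (pop): stack=[empty] mem=[0,0,0,0]
After op 3 (push 16): stack=[16] mem=[0,0,0,0]
After op 4 (STO M2): stack=[empty] mem=[0,0,16,0]
After op 5 (RCL M2): stack=[16] mem=[0,0,16,0]
After op 6 (STO M0): stack=[empty] mem=[16,0,16,0]
After op 7 (RCL M0): stack=[16] mem=[16,0,16,0]
After op 8 (push 11): stack=[16,11] mem=[16,0,16,0]
After op 9 (pop): stack=[16] mem=[16,0,16,0]
After op 10 (dup): stack=[16,16] mem=[16,0,16,0]

Answer: [16, 16]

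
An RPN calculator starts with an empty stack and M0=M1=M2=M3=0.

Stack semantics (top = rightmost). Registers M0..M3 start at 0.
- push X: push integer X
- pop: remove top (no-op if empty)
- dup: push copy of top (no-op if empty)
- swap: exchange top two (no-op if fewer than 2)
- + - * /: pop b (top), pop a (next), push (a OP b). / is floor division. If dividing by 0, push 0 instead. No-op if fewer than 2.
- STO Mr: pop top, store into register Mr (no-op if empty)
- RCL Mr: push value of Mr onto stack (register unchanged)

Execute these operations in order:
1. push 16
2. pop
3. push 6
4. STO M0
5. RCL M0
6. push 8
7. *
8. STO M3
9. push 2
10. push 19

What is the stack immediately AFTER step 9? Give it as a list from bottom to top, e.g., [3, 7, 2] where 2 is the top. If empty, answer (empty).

After op 1 (push 16): stack=[16] mem=[0,0,0,0]
After op 2 (pop): stack=[empty] mem=[0,0,0,0]
After op 3 (push 6): stack=[6] mem=[0,0,0,0]
After op 4 (STO M0): stack=[empty] mem=[6,0,0,0]
After op 5 (RCL M0): stack=[6] mem=[6,0,0,0]
After op 6 (push 8): stack=[6,8] mem=[6,0,0,0]
After op 7 (*): stack=[48] mem=[6,0,0,0]
After op 8 (STO M3): stack=[empty] mem=[6,0,0,48]
After op 9 (push 2): stack=[2] mem=[6,0,0,48]

[2]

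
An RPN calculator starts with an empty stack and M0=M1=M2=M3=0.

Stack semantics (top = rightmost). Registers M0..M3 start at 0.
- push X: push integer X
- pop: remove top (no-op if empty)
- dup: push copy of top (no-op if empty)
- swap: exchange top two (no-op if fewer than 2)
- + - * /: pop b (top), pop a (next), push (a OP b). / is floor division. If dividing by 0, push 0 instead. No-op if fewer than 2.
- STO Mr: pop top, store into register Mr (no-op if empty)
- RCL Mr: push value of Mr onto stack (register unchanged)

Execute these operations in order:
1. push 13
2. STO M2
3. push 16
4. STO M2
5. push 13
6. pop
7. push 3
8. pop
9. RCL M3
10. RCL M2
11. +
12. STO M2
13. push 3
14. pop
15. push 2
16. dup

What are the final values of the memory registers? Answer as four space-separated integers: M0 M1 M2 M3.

After op 1 (push 13): stack=[13] mem=[0,0,0,0]
After op 2 (STO M2): stack=[empty] mem=[0,0,13,0]
After op 3 (push 16): stack=[16] mem=[0,0,13,0]
After op 4 (STO M2): stack=[empty] mem=[0,0,16,0]
After op 5 (push 13): stack=[13] mem=[0,0,16,0]
After op 6 (pop): stack=[empty] mem=[0,0,16,0]
After op 7 (push 3): stack=[3] mem=[0,0,16,0]
After op 8 (pop): stack=[empty] mem=[0,0,16,0]
After op 9 (RCL M3): stack=[0] mem=[0,0,16,0]
After op 10 (RCL M2): stack=[0,16] mem=[0,0,16,0]
After op 11 (+): stack=[16] mem=[0,0,16,0]
After op 12 (STO M2): stack=[empty] mem=[0,0,16,0]
After op 13 (push 3): stack=[3] mem=[0,0,16,0]
After op 14 (pop): stack=[empty] mem=[0,0,16,0]
After op 15 (push 2): stack=[2] mem=[0,0,16,0]
After op 16 (dup): stack=[2,2] mem=[0,0,16,0]

Answer: 0 0 16 0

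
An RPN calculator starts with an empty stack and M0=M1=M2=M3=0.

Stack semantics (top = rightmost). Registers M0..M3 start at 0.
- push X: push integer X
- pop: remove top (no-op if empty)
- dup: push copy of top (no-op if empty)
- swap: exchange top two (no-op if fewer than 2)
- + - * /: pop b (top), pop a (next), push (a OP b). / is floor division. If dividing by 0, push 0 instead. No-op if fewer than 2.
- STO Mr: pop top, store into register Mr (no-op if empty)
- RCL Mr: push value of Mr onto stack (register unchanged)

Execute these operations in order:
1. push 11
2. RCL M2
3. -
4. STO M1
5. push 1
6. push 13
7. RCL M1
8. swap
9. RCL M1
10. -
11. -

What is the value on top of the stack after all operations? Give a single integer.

After op 1 (push 11): stack=[11] mem=[0,0,0,0]
After op 2 (RCL M2): stack=[11,0] mem=[0,0,0,0]
After op 3 (-): stack=[11] mem=[0,0,0,0]
After op 4 (STO M1): stack=[empty] mem=[0,11,0,0]
After op 5 (push 1): stack=[1] mem=[0,11,0,0]
After op 6 (push 13): stack=[1,13] mem=[0,11,0,0]
After op 7 (RCL M1): stack=[1,13,11] mem=[0,11,0,0]
After op 8 (swap): stack=[1,11,13] mem=[0,11,0,0]
After op 9 (RCL M1): stack=[1,11,13,11] mem=[0,11,0,0]
After op 10 (-): stack=[1,11,2] mem=[0,11,0,0]
After op 11 (-): stack=[1,9] mem=[0,11,0,0]

Answer: 9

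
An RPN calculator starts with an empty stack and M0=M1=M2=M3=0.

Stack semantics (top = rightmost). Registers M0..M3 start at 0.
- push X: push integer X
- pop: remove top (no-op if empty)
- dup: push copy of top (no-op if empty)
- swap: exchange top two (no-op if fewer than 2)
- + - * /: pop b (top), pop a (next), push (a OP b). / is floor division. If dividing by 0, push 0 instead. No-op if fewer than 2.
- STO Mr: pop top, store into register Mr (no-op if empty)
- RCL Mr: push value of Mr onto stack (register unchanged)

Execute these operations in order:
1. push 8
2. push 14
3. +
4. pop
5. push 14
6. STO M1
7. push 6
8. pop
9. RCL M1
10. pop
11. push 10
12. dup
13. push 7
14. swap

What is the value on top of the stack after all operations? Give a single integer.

Answer: 10

Derivation:
After op 1 (push 8): stack=[8] mem=[0,0,0,0]
After op 2 (push 14): stack=[8,14] mem=[0,0,0,0]
After op 3 (+): stack=[22] mem=[0,0,0,0]
After op 4 (pop): stack=[empty] mem=[0,0,0,0]
After op 5 (push 14): stack=[14] mem=[0,0,0,0]
After op 6 (STO M1): stack=[empty] mem=[0,14,0,0]
After op 7 (push 6): stack=[6] mem=[0,14,0,0]
After op 8 (pop): stack=[empty] mem=[0,14,0,0]
After op 9 (RCL M1): stack=[14] mem=[0,14,0,0]
After op 10 (pop): stack=[empty] mem=[0,14,0,0]
After op 11 (push 10): stack=[10] mem=[0,14,0,0]
After op 12 (dup): stack=[10,10] mem=[0,14,0,0]
After op 13 (push 7): stack=[10,10,7] mem=[0,14,0,0]
After op 14 (swap): stack=[10,7,10] mem=[0,14,0,0]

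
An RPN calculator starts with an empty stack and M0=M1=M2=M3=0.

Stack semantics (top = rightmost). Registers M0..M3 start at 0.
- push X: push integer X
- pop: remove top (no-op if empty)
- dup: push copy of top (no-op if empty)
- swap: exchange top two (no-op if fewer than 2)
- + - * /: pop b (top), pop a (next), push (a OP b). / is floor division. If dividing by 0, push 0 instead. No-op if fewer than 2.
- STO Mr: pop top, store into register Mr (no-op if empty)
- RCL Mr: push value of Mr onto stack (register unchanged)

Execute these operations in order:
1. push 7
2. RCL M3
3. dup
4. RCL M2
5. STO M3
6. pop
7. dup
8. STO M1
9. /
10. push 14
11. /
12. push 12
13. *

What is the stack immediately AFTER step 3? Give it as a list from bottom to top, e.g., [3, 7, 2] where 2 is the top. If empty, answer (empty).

After op 1 (push 7): stack=[7] mem=[0,0,0,0]
After op 2 (RCL M3): stack=[7,0] mem=[0,0,0,0]
After op 3 (dup): stack=[7,0,0] mem=[0,0,0,0]

[7, 0, 0]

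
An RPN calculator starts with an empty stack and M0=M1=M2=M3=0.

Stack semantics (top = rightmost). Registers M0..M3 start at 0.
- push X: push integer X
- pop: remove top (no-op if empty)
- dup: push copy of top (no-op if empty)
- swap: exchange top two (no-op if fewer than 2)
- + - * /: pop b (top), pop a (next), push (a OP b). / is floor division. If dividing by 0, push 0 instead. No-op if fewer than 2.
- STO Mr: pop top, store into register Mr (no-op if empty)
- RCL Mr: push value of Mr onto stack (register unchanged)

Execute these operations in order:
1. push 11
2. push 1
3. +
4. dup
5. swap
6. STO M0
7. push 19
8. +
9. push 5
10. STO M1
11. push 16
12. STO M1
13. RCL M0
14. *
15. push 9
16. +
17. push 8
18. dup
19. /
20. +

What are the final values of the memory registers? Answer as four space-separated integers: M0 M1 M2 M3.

Answer: 12 16 0 0

Derivation:
After op 1 (push 11): stack=[11] mem=[0,0,0,0]
After op 2 (push 1): stack=[11,1] mem=[0,0,0,0]
After op 3 (+): stack=[12] mem=[0,0,0,0]
After op 4 (dup): stack=[12,12] mem=[0,0,0,0]
After op 5 (swap): stack=[12,12] mem=[0,0,0,0]
After op 6 (STO M0): stack=[12] mem=[12,0,0,0]
After op 7 (push 19): stack=[12,19] mem=[12,0,0,0]
After op 8 (+): stack=[31] mem=[12,0,0,0]
After op 9 (push 5): stack=[31,5] mem=[12,0,0,0]
After op 10 (STO M1): stack=[31] mem=[12,5,0,0]
After op 11 (push 16): stack=[31,16] mem=[12,5,0,0]
After op 12 (STO M1): stack=[31] mem=[12,16,0,0]
After op 13 (RCL M0): stack=[31,12] mem=[12,16,0,0]
After op 14 (*): stack=[372] mem=[12,16,0,0]
After op 15 (push 9): stack=[372,9] mem=[12,16,0,0]
After op 16 (+): stack=[381] mem=[12,16,0,0]
After op 17 (push 8): stack=[381,8] mem=[12,16,0,0]
After op 18 (dup): stack=[381,8,8] mem=[12,16,0,0]
After op 19 (/): stack=[381,1] mem=[12,16,0,0]
After op 20 (+): stack=[382] mem=[12,16,0,0]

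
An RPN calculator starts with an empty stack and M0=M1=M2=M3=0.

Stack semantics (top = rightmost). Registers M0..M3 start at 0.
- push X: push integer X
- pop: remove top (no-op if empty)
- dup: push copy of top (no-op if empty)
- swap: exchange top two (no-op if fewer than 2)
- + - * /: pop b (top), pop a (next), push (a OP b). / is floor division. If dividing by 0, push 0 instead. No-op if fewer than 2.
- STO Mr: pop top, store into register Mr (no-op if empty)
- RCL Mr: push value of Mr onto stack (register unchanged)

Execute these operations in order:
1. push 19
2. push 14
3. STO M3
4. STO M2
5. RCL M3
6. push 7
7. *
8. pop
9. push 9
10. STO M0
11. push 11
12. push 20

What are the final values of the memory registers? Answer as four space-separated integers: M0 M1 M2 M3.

Answer: 9 0 19 14

Derivation:
After op 1 (push 19): stack=[19] mem=[0,0,0,0]
After op 2 (push 14): stack=[19,14] mem=[0,0,0,0]
After op 3 (STO M3): stack=[19] mem=[0,0,0,14]
After op 4 (STO M2): stack=[empty] mem=[0,0,19,14]
After op 5 (RCL M3): stack=[14] mem=[0,0,19,14]
After op 6 (push 7): stack=[14,7] mem=[0,0,19,14]
After op 7 (*): stack=[98] mem=[0,0,19,14]
After op 8 (pop): stack=[empty] mem=[0,0,19,14]
After op 9 (push 9): stack=[9] mem=[0,0,19,14]
After op 10 (STO M0): stack=[empty] mem=[9,0,19,14]
After op 11 (push 11): stack=[11] mem=[9,0,19,14]
After op 12 (push 20): stack=[11,20] mem=[9,0,19,14]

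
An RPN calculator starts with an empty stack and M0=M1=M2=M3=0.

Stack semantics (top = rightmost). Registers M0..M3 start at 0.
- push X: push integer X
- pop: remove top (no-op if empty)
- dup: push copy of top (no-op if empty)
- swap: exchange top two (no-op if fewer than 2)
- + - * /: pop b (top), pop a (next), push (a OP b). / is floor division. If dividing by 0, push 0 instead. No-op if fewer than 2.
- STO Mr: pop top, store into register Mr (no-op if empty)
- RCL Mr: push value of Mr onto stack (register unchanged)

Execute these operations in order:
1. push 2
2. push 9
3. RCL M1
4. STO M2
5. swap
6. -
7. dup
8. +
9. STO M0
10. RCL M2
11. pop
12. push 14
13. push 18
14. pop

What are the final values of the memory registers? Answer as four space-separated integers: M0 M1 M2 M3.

Answer: 14 0 0 0

Derivation:
After op 1 (push 2): stack=[2] mem=[0,0,0,0]
After op 2 (push 9): stack=[2,9] mem=[0,0,0,0]
After op 3 (RCL M1): stack=[2,9,0] mem=[0,0,0,0]
After op 4 (STO M2): stack=[2,9] mem=[0,0,0,0]
After op 5 (swap): stack=[9,2] mem=[0,0,0,0]
After op 6 (-): stack=[7] mem=[0,0,0,0]
After op 7 (dup): stack=[7,7] mem=[0,0,0,0]
After op 8 (+): stack=[14] mem=[0,0,0,0]
After op 9 (STO M0): stack=[empty] mem=[14,0,0,0]
After op 10 (RCL M2): stack=[0] mem=[14,0,0,0]
After op 11 (pop): stack=[empty] mem=[14,0,0,0]
After op 12 (push 14): stack=[14] mem=[14,0,0,0]
After op 13 (push 18): stack=[14,18] mem=[14,0,0,0]
After op 14 (pop): stack=[14] mem=[14,0,0,0]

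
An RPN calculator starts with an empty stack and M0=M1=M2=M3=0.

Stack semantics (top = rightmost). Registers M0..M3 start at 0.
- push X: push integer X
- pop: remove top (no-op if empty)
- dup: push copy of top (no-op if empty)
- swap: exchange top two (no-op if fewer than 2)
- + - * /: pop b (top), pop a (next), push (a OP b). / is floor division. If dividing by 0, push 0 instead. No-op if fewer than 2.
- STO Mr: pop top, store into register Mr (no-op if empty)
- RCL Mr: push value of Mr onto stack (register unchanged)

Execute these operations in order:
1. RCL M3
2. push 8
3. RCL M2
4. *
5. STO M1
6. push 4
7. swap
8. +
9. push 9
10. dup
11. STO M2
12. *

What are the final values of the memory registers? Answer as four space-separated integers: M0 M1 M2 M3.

After op 1 (RCL M3): stack=[0] mem=[0,0,0,0]
After op 2 (push 8): stack=[0,8] mem=[0,0,0,0]
After op 3 (RCL M2): stack=[0,8,0] mem=[0,0,0,0]
After op 4 (*): stack=[0,0] mem=[0,0,0,0]
After op 5 (STO M1): stack=[0] mem=[0,0,0,0]
After op 6 (push 4): stack=[0,4] mem=[0,0,0,0]
After op 7 (swap): stack=[4,0] mem=[0,0,0,0]
After op 8 (+): stack=[4] mem=[0,0,0,0]
After op 9 (push 9): stack=[4,9] mem=[0,0,0,0]
After op 10 (dup): stack=[4,9,9] mem=[0,0,0,0]
After op 11 (STO M2): stack=[4,9] mem=[0,0,9,0]
After op 12 (*): stack=[36] mem=[0,0,9,0]

Answer: 0 0 9 0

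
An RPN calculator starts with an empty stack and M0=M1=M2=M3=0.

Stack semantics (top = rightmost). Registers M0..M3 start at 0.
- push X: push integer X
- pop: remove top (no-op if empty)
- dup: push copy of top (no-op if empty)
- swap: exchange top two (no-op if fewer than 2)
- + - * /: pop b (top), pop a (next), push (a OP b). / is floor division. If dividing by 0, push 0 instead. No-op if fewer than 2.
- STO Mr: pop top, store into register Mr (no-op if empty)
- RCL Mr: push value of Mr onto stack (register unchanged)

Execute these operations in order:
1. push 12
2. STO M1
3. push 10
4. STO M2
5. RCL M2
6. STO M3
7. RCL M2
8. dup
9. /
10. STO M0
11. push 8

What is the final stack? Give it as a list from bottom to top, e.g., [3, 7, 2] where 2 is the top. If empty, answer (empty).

Answer: [8]

Derivation:
After op 1 (push 12): stack=[12] mem=[0,0,0,0]
After op 2 (STO M1): stack=[empty] mem=[0,12,0,0]
After op 3 (push 10): stack=[10] mem=[0,12,0,0]
After op 4 (STO M2): stack=[empty] mem=[0,12,10,0]
After op 5 (RCL M2): stack=[10] mem=[0,12,10,0]
After op 6 (STO M3): stack=[empty] mem=[0,12,10,10]
After op 7 (RCL M2): stack=[10] mem=[0,12,10,10]
After op 8 (dup): stack=[10,10] mem=[0,12,10,10]
After op 9 (/): stack=[1] mem=[0,12,10,10]
After op 10 (STO M0): stack=[empty] mem=[1,12,10,10]
After op 11 (push 8): stack=[8] mem=[1,12,10,10]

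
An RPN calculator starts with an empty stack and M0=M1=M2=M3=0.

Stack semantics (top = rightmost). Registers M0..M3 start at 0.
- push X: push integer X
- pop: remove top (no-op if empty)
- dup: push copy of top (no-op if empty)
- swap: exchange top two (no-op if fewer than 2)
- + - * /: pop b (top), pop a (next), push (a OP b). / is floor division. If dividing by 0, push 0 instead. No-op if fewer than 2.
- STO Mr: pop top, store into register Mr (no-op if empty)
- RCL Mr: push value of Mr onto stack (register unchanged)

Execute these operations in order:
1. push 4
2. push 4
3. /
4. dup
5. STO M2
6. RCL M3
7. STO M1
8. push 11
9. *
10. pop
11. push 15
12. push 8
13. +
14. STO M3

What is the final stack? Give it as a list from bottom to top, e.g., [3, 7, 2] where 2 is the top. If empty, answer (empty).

After op 1 (push 4): stack=[4] mem=[0,0,0,0]
After op 2 (push 4): stack=[4,4] mem=[0,0,0,0]
After op 3 (/): stack=[1] mem=[0,0,0,0]
After op 4 (dup): stack=[1,1] mem=[0,0,0,0]
After op 5 (STO M2): stack=[1] mem=[0,0,1,0]
After op 6 (RCL M3): stack=[1,0] mem=[0,0,1,0]
After op 7 (STO M1): stack=[1] mem=[0,0,1,0]
After op 8 (push 11): stack=[1,11] mem=[0,0,1,0]
After op 9 (*): stack=[11] mem=[0,0,1,0]
After op 10 (pop): stack=[empty] mem=[0,0,1,0]
After op 11 (push 15): stack=[15] mem=[0,0,1,0]
After op 12 (push 8): stack=[15,8] mem=[0,0,1,0]
After op 13 (+): stack=[23] mem=[0,0,1,0]
After op 14 (STO M3): stack=[empty] mem=[0,0,1,23]

Answer: (empty)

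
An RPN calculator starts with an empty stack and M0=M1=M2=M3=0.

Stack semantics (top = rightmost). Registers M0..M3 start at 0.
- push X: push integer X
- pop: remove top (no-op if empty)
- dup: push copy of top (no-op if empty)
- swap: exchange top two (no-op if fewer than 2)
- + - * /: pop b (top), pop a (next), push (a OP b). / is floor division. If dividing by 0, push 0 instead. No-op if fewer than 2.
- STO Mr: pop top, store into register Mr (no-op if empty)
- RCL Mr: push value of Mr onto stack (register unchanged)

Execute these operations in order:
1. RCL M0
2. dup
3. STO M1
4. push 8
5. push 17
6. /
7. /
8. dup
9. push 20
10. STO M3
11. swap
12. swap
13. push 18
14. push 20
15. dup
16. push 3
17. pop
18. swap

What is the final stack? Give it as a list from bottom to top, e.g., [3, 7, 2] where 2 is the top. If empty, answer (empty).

Answer: [0, 0, 18, 20, 20]

Derivation:
After op 1 (RCL M0): stack=[0] mem=[0,0,0,0]
After op 2 (dup): stack=[0,0] mem=[0,0,0,0]
After op 3 (STO M1): stack=[0] mem=[0,0,0,0]
After op 4 (push 8): stack=[0,8] mem=[0,0,0,0]
After op 5 (push 17): stack=[0,8,17] mem=[0,0,0,0]
After op 6 (/): stack=[0,0] mem=[0,0,0,0]
After op 7 (/): stack=[0] mem=[0,0,0,0]
After op 8 (dup): stack=[0,0] mem=[0,0,0,0]
After op 9 (push 20): stack=[0,0,20] mem=[0,0,0,0]
After op 10 (STO M3): stack=[0,0] mem=[0,0,0,20]
After op 11 (swap): stack=[0,0] mem=[0,0,0,20]
After op 12 (swap): stack=[0,0] mem=[0,0,0,20]
After op 13 (push 18): stack=[0,0,18] mem=[0,0,0,20]
After op 14 (push 20): stack=[0,0,18,20] mem=[0,0,0,20]
After op 15 (dup): stack=[0,0,18,20,20] mem=[0,0,0,20]
After op 16 (push 3): stack=[0,0,18,20,20,3] mem=[0,0,0,20]
After op 17 (pop): stack=[0,0,18,20,20] mem=[0,0,0,20]
After op 18 (swap): stack=[0,0,18,20,20] mem=[0,0,0,20]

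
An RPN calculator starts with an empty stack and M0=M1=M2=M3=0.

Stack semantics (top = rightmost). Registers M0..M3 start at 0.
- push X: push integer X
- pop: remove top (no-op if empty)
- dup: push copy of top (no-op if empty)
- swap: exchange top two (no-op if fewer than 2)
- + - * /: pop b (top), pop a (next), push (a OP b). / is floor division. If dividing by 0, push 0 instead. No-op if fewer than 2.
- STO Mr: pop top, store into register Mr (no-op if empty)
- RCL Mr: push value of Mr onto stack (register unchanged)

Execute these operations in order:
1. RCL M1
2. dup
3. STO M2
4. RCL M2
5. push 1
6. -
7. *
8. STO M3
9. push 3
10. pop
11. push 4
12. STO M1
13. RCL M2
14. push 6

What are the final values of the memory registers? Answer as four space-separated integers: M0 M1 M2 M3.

After op 1 (RCL M1): stack=[0] mem=[0,0,0,0]
After op 2 (dup): stack=[0,0] mem=[0,0,0,0]
After op 3 (STO M2): stack=[0] mem=[0,0,0,0]
After op 4 (RCL M2): stack=[0,0] mem=[0,0,0,0]
After op 5 (push 1): stack=[0,0,1] mem=[0,0,0,0]
After op 6 (-): stack=[0,-1] mem=[0,0,0,0]
After op 7 (*): stack=[0] mem=[0,0,0,0]
After op 8 (STO M3): stack=[empty] mem=[0,0,0,0]
After op 9 (push 3): stack=[3] mem=[0,0,0,0]
After op 10 (pop): stack=[empty] mem=[0,0,0,0]
After op 11 (push 4): stack=[4] mem=[0,0,0,0]
After op 12 (STO M1): stack=[empty] mem=[0,4,0,0]
After op 13 (RCL M2): stack=[0] mem=[0,4,0,0]
After op 14 (push 6): stack=[0,6] mem=[0,4,0,0]

Answer: 0 4 0 0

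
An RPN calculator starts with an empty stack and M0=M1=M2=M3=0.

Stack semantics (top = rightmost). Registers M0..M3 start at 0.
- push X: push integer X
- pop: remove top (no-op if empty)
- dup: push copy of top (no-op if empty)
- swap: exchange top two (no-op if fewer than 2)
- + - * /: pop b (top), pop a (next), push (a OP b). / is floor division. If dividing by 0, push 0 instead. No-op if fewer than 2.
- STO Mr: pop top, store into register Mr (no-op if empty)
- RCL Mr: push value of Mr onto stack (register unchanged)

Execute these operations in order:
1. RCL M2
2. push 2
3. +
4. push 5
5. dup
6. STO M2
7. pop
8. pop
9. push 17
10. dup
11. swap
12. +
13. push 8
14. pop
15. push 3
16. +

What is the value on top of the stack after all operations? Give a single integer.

Answer: 37

Derivation:
After op 1 (RCL M2): stack=[0] mem=[0,0,0,0]
After op 2 (push 2): stack=[0,2] mem=[0,0,0,0]
After op 3 (+): stack=[2] mem=[0,0,0,0]
After op 4 (push 5): stack=[2,5] mem=[0,0,0,0]
After op 5 (dup): stack=[2,5,5] mem=[0,0,0,0]
After op 6 (STO M2): stack=[2,5] mem=[0,0,5,0]
After op 7 (pop): stack=[2] mem=[0,0,5,0]
After op 8 (pop): stack=[empty] mem=[0,0,5,0]
After op 9 (push 17): stack=[17] mem=[0,0,5,0]
After op 10 (dup): stack=[17,17] mem=[0,0,5,0]
After op 11 (swap): stack=[17,17] mem=[0,0,5,0]
After op 12 (+): stack=[34] mem=[0,0,5,0]
After op 13 (push 8): stack=[34,8] mem=[0,0,5,0]
After op 14 (pop): stack=[34] mem=[0,0,5,0]
After op 15 (push 3): stack=[34,3] mem=[0,0,5,0]
After op 16 (+): stack=[37] mem=[0,0,5,0]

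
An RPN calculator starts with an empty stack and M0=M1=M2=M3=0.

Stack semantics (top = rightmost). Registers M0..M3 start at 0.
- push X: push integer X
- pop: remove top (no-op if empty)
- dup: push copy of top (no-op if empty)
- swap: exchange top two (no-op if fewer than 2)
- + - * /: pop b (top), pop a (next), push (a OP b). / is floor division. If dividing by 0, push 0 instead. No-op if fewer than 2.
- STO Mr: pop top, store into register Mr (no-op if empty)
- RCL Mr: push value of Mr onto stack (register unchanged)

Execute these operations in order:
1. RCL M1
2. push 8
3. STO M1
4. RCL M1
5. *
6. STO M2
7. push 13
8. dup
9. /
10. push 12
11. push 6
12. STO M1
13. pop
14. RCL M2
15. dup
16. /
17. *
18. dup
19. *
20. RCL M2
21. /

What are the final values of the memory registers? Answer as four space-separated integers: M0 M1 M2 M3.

Answer: 0 6 0 0

Derivation:
After op 1 (RCL M1): stack=[0] mem=[0,0,0,0]
After op 2 (push 8): stack=[0,8] mem=[0,0,0,0]
After op 3 (STO M1): stack=[0] mem=[0,8,0,0]
After op 4 (RCL M1): stack=[0,8] mem=[0,8,0,0]
After op 5 (*): stack=[0] mem=[0,8,0,0]
After op 6 (STO M2): stack=[empty] mem=[0,8,0,0]
After op 7 (push 13): stack=[13] mem=[0,8,0,0]
After op 8 (dup): stack=[13,13] mem=[0,8,0,0]
After op 9 (/): stack=[1] mem=[0,8,0,0]
After op 10 (push 12): stack=[1,12] mem=[0,8,0,0]
After op 11 (push 6): stack=[1,12,6] mem=[0,8,0,0]
After op 12 (STO M1): stack=[1,12] mem=[0,6,0,0]
After op 13 (pop): stack=[1] mem=[0,6,0,0]
After op 14 (RCL M2): stack=[1,0] mem=[0,6,0,0]
After op 15 (dup): stack=[1,0,0] mem=[0,6,0,0]
After op 16 (/): stack=[1,0] mem=[0,6,0,0]
After op 17 (*): stack=[0] mem=[0,6,0,0]
After op 18 (dup): stack=[0,0] mem=[0,6,0,0]
After op 19 (*): stack=[0] mem=[0,6,0,0]
After op 20 (RCL M2): stack=[0,0] mem=[0,6,0,0]
After op 21 (/): stack=[0] mem=[0,6,0,0]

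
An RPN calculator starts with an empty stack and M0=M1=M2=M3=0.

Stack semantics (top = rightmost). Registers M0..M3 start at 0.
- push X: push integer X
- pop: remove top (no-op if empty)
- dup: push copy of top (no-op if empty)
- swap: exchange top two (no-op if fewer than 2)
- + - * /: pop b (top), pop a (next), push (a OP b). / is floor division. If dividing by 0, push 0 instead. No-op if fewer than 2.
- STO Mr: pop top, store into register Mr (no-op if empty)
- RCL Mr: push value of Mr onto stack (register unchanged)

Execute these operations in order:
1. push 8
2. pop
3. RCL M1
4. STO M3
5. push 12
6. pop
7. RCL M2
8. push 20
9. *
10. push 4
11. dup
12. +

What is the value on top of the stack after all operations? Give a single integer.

After op 1 (push 8): stack=[8] mem=[0,0,0,0]
After op 2 (pop): stack=[empty] mem=[0,0,0,0]
After op 3 (RCL M1): stack=[0] mem=[0,0,0,0]
After op 4 (STO M3): stack=[empty] mem=[0,0,0,0]
After op 5 (push 12): stack=[12] mem=[0,0,0,0]
After op 6 (pop): stack=[empty] mem=[0,0,0,0]
After op 7 (RCL M2): stack=[0] mem=[0,0,0,0]
After op 8 (push 20): stack=[0,20] mem=[0,0,0,0]
After op 9 (*): stack=[0] mem=[0,0,0,0]
After op 10 (push 4): stack=[0,4] mem=[0,0,0,0]
After op 11 (dup): stack=[0,4,4] mem=[0,0,0,0]
After op 12 (+): stack=[0,8] mem=[0,0,0,0]

Answer: 8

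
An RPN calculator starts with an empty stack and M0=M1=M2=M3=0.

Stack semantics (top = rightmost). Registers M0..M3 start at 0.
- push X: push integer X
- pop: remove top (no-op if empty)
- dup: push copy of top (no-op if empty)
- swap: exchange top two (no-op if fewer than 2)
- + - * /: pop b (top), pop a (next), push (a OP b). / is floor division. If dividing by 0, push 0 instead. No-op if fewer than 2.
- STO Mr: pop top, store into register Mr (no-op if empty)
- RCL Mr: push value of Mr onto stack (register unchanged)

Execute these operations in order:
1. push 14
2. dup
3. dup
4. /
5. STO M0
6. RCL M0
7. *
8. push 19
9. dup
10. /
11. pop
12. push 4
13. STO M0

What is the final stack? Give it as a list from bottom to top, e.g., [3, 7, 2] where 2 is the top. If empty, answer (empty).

Answer: [14]

Derivation:
After op 1 (push 14): stack=[14] mem=[0,0,0,0]
After op 2 (dup): stack=[14,14] mem=[0,0,0,0]
After op 3 (dup): stack=[14,14,14] mem=[0,0,0,0]
After op 4 (/): stack=[14,1] mem=[0,0,0,0]
After op 5 (STO M0): stack=[14] mem=[1,0,0,0]
After op 6 (RCL M0): stack=[14,1] mem=[1,0,0,0]
After op 7 (*): stack=[14] mem=[1,0,0,0]
After op 8 (push 19): stack=[14,19] mem=[1,0,0,0]
After op 9 (dup): stack=[14,19,19] mem=[1,0,0,0]
After op 10 (/): stack=[14,1] mem=[1,0,0,0]
After op 11 (pop): stack=[14] mem=[1,0,0,0]
After op 12 (push 4): stack=[14,4] mem=[1,0,0,0]
After op 13 (STO M0): stack=[14] mem=[4,0,0,0]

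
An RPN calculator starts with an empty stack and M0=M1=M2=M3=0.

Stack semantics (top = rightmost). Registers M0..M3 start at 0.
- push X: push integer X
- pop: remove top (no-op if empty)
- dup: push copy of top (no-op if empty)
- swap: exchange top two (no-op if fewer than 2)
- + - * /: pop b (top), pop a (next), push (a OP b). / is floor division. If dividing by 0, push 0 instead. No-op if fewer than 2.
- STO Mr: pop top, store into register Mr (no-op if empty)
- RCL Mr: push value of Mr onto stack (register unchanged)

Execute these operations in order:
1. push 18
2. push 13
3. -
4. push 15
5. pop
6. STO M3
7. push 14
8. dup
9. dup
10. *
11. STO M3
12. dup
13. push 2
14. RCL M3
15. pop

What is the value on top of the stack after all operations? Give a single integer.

After op 1 (push 18): stack=[18] mem=[0,0,0,0]
After op 2 (push 13): stack=[18,13] mem=[0,0,0,0]
After op 3 (-): stack=[5] mem=[0,0,0,0]
After op 4 (push 15): stack=[5,15] mem=[0,0,0,0]
After op 5 (pop): stack=[5] mem=[0,0,0,0]
After op 6 (STO M3): stack=[empty] mem=[0,0,0,5]
After op 7 (push 14): stack=[14] mem=[0,0,0,5]
After op 8 (dup): stack=[14,14] mem=[0,0,0,5]
After op 9 (dup): stack=[14,14,14] mem=[0,0,0,5]
After op 10 (*): stack=[14,196] mem=[0,0,0,5]
After op 11 (STO M3): stack=[14] mem=[0,0,0,196]
After op 12 (dup): stack=[14,14] mem=[0,0,0,196]
After op 13 (push 2): stack=[14,14,2] mem=[0,0,0,196]
After op 14 (RCL M3): stack=[14,14,2,196] mem=[0,0,0,196]
After op 15 (pop): stack=[14,14,2] mem=[0,0,0,196]

Answer: 2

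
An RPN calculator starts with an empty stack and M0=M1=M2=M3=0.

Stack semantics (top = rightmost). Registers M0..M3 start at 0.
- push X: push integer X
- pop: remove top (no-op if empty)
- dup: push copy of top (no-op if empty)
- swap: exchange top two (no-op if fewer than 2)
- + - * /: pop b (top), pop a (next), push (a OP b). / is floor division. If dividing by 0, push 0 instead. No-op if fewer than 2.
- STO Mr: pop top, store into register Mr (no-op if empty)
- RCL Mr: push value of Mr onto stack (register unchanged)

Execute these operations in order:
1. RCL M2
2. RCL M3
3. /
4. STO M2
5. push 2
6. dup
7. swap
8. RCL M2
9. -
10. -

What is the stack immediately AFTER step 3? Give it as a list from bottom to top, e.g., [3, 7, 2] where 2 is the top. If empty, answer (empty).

After op 1 (RCL M2): stack=[0] mem=[0,0,0,0]
After op 2 (RCL M3): stack=[0,0] mem=[0,0,0,0]
After op 3 (/): stack=[0] mem=[0,0,0,0]

[0]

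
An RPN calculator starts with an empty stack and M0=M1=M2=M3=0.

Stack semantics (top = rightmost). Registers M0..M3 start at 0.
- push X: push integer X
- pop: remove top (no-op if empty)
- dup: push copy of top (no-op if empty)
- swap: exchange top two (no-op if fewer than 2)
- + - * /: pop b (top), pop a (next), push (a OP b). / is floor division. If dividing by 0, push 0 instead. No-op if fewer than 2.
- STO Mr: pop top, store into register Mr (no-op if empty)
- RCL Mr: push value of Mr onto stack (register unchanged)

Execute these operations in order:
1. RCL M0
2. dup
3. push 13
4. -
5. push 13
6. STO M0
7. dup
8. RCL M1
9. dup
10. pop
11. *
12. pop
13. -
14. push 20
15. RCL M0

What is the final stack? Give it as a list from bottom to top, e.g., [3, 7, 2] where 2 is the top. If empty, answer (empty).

After op 1 (RCL M0): stack=[0] mem=[0,0,0,0]
After op 2 (dup): stack=[0,0] mem=[0,0,0,0]
After op 3 (push 13): stack=[0,0,13] mem=[0,0,0,0]
After op 4 (-): stack=[0,-13] mem=[0,0,0,0]
After op 5 (push 13): stack=[0,-13,13] mem=[0,0,0,0]
After op 6 (STO M0): stack=[0,-13] mem=[13,0,0,0]
After op 7 (dup): stack=[0,-13,-13] mem=[13,0,0,0]
After op 8 (RCL M1): stack=[0,-13,-13,0] mem=[13,0,0,0]
After op 9 (dup): stack=[0,-13,-13,0,0] mem=[13,0,0,0]
After op 10 (pop): stack=[0,-13,-13,0] mem=[13,0,0,0]
After op 11 (*): stack=[0,-13,0] mem=[13,0,0,0]
After op 12 (pop): stack=[0,-13] mem=[13,0,0,0]
After op 13 (-): stack=[13] mem=[13,0,0,0]
After op 14 (push 20): stack=[13,20] mem=[13,0,0,0]
After op 15 (RCL M0): stack=[13,20,13] mem=[13,0,0,0]

Answer: [13, 20, 13]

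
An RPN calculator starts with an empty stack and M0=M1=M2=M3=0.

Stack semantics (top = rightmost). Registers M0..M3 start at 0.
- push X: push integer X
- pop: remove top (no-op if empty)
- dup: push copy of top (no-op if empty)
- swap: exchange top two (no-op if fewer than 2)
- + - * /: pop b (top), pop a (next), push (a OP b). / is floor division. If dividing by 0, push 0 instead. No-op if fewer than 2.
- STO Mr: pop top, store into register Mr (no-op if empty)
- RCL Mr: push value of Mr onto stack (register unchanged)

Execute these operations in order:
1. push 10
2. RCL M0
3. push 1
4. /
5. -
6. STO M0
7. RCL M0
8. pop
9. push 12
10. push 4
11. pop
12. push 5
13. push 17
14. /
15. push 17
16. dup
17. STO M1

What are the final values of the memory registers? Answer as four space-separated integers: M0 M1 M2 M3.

After op 1 (push 10): stack=[10] mem=[0,0,0,0]
After op 2 (RCL M0): stack=[10,0] mem=[0,0,0,0]
After op 3 (push 1): stack=[10,0,1] mem=[0,0,0,0]
After op 4 (/): stack=[10,0] mem=[0,0,0,0]
After op 5 (-): stack=[10] mem=[0,0,0,0]
After op 6 (STO M0): stack=[empty] mem=[10,0,0,0]
After op 7 (RCL M0): stack=[10] mem=[10,0,0,0]
After op 8 (pop): stack=[empty] mem=[10,0,0,0]
After op 9 (push 12): stack=[12] mem=[10,0,0,0]
After op 10 (push 4): stack=[12,4] mem=[10,0,0,0]
After op 11 (pop): stack=[12] mem=[10,0,0,0]
After op 12 (push 5): stack=[12,5] mem=[10,0,0,0]
After op 13 (push 17): stack=[12,5,17] mem=[10,0,0,0]
After op 14 (/): stack=[12,0] mem=[10,0,0,0]
After op 15 (push 17): stack=[12,0,17] mem=[10,0,0,0]
After op 16 (dup): stack=[12,0,17,17] mem=[10,0,0,0]
After op 17 (STO M1): stack=[12,0,17] mem=[10,17,0,0]

Answer: 10 17 0 0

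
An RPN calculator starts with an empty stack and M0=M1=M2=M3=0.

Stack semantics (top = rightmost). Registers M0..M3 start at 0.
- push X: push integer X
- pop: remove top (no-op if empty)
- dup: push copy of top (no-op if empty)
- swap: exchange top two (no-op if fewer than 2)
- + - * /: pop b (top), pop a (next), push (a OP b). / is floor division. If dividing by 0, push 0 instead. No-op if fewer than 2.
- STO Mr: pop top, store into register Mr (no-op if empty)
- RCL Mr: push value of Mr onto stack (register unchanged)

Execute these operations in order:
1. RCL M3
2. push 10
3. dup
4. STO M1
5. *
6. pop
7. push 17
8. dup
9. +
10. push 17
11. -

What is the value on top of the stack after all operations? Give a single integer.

After op 1 (RCL M3): stack=[0] mem=[0,0,0,0]
After op 2 (push 10): stack=[0,10] mem=[0,0,0,0]
After op 3 (dup): stack=[0,10,10] mem=[0,0,0,0]
After op 4 (STO M1): stack=[0,10] mem=[0,10,0,0]
After op 5 (*): stack=[0] mem=[0,10,0,0]
After op 6 (pop): stack=[empty] mem=[0,10,0,0]
After op 7 (push 17): stack=[17] mem=[0,10,0,0]
After op 8 (dup): stack=[17,17] mem=[0,10,0,0]
After op 9 (+): stack=[34] mem=[0,10,0,0]
After op 10 (push 17): stack=[34,17] mem=[0,10,0,0]
After op 11 (-): stack=[17] mem=[0,10,0,0]

Answer: 17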